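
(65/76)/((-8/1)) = -65/608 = -0.11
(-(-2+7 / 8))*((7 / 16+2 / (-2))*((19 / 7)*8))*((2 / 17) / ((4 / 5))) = -7695 / 3808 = -2.02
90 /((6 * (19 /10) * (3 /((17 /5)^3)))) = 9826 /95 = 103.43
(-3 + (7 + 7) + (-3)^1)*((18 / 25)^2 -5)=-22408 / 625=-35.85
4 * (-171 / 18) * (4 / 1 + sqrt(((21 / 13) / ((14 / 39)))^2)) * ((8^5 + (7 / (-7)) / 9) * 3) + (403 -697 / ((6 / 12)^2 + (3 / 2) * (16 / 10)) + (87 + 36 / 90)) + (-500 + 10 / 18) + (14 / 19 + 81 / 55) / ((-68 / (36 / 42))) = -3766930326142631 / 118634670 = -31752356.42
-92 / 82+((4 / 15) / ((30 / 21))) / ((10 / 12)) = -4602 / 5125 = -0.90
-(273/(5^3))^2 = -74529/15625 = -4.77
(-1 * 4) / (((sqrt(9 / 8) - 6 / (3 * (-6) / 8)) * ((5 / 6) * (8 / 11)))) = -6336 / 2155 + 1782 * sqrt(2) / 2155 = -1.77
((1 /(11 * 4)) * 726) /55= 3 /10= 0.30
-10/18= -5/9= -0.56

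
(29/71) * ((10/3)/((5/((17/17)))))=58/213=0.27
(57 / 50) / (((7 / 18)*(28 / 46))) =11799 / 2450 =4.82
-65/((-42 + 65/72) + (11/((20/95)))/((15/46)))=-23400/42889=-0.55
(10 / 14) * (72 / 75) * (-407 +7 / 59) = -576144 / 2065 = -279.00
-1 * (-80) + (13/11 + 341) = 4644/11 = 422.18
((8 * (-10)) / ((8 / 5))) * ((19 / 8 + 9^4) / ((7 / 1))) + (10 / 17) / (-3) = -9563815 / 204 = -46881.45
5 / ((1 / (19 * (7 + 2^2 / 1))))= 1045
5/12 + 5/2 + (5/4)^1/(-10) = 67/24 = 2.79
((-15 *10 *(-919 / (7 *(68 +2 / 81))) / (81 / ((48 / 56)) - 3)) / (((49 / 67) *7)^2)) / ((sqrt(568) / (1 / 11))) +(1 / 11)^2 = 1670783355 *sqrt(142) / 43236322093426 +1 / 121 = 0.01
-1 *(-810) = 810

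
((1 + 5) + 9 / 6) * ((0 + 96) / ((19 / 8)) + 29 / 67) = 306.40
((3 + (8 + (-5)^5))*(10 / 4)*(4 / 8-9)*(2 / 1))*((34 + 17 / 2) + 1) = 11514015 / 2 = 5757007.50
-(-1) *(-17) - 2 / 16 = -137 / 8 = -17.12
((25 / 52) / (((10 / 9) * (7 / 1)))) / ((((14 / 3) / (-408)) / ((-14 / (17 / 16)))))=6480 / 91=71.21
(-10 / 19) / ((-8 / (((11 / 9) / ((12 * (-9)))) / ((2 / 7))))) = -385 / 147744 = -0.00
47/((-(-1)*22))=47/22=2.14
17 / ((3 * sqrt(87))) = 0.61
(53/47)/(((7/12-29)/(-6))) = 3816/16027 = 0.24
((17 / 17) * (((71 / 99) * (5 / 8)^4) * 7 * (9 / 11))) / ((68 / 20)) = 0.18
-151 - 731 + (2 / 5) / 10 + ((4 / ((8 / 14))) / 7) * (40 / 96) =-264463 / 300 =-881.54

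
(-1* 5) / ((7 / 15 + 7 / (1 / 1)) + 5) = -75 / 187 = -0.40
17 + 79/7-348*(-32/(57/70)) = 1822642/133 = 13704.08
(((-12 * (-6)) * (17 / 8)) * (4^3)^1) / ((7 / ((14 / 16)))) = 1224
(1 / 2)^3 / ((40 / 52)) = 13 / 80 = 0.16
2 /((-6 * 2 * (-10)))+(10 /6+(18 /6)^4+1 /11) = 82.77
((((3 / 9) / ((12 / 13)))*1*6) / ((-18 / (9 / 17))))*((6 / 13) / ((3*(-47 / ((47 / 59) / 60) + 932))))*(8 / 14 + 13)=0.00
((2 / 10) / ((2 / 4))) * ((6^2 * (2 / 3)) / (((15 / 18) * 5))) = 2.30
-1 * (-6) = 6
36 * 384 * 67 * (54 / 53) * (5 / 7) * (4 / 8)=337029.87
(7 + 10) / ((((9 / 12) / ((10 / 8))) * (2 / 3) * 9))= 85 / 18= 4.72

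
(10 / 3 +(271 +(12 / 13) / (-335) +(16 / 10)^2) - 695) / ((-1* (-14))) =-13656499 / 457275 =-29.86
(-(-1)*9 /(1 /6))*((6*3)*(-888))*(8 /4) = -1726272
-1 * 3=-3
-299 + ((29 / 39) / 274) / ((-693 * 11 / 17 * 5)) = -121781770603 / 407296890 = -299.00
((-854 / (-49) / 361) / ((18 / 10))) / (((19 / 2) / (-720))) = -97600 / 48013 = -2.03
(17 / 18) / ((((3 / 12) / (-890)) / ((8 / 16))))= -15130 / 9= -1681.11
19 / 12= 1.58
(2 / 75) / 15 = 2 / 1125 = 0.00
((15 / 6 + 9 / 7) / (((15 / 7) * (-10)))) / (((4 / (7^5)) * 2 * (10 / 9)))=-2672313 / 8000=-334.04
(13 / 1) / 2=13 / 2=6.50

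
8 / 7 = 1.14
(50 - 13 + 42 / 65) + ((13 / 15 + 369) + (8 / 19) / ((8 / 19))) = 15932 / 39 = 408.51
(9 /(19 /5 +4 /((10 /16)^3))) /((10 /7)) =0.31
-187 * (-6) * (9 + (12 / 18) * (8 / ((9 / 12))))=54230 / 3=18076.67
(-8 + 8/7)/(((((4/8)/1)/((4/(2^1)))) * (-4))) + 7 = 97/7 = 13.86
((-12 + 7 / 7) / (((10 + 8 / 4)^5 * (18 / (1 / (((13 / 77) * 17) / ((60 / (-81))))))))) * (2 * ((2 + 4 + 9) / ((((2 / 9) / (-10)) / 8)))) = -105875 / 15466464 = -0.01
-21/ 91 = -3/ 13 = -0.23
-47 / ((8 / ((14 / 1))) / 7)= -2303 / 4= -575.75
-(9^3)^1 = -729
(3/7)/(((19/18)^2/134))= 130248/2527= 51.54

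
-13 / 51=-0.25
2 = 2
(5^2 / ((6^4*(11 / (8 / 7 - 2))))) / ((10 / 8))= -5 / 4158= -0.00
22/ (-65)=-22/ 65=-0.34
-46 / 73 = -0.63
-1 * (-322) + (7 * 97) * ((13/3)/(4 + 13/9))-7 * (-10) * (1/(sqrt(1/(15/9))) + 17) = 70 * sqrt(15)/3 + 14367/7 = 2142.80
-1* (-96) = 96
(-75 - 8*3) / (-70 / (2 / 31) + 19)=99 / 1066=0.09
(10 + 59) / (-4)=-69 / 4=-17.25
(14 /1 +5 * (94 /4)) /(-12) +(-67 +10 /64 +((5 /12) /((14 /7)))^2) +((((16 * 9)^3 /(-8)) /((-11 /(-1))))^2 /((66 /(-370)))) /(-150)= 164947560221941 /3833280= 43030397.00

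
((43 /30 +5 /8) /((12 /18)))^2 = 61009 /6400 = 9.53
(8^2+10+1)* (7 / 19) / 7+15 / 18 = 545 / 114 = 4.78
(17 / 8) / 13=17 / 104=0.16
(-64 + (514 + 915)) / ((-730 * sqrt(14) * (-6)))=13 * sqrt(14) / 584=0.08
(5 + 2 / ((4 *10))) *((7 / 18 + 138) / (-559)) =-1.25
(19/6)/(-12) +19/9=133/72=1.85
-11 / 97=-0.11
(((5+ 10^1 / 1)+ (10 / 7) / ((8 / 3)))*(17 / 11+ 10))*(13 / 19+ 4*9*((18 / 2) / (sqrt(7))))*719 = 516375015 / 5852+ 3217413555*sqrt(7) / 539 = 15881330.22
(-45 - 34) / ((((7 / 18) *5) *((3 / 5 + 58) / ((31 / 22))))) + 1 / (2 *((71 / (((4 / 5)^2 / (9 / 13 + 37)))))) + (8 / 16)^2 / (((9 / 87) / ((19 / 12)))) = 2.85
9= 9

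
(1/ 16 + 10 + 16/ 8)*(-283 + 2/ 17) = -3412.27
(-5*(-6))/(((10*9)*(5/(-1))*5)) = -1/75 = -0.01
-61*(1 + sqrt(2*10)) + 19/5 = -122*sqrt(5) -286/5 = -330.00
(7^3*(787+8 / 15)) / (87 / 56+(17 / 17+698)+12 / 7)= 226904104 / 589905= 384.65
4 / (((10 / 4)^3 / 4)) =128 / 125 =1.02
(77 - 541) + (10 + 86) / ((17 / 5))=-7408 / 17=-435.76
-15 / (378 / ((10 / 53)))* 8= -200 / 3339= -0.06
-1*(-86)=86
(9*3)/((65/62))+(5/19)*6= 33756/1235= 27.33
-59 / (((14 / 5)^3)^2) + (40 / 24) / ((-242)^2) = -40482103705 / 330719809728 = -0.12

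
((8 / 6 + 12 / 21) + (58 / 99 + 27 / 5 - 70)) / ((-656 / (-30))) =-5249 / 1848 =-2.84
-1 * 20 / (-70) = 2 / 7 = 0.29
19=19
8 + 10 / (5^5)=5002 / 625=8.00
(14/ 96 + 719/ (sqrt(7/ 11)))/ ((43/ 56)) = 1173.99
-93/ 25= -3.72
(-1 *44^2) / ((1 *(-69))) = 1936 / 69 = 28.06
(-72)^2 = 5184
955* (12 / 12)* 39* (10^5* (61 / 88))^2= 21654475781250000 / 121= 178962609762396.69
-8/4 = -2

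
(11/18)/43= 11/774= 0.01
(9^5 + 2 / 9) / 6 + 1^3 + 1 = 531551 / 54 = 9843.54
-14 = -14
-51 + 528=477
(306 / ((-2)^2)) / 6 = 51 / 4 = 12.75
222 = 222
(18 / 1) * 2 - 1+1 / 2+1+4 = 81 / 2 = 40.50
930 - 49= 881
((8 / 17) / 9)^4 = 4096 / 547981281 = 0.00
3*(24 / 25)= 72 / 25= 2.88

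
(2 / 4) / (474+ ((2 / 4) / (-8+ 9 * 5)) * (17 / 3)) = 111 / 105245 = 0.00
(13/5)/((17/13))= 169/85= 1.99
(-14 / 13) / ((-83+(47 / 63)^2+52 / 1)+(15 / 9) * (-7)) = 55566 / 2172755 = 0.03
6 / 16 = 3 / 8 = 0.38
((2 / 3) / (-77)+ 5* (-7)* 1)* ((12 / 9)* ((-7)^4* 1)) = -11095364 / 99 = -112074.38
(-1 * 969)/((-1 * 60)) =323/20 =16.15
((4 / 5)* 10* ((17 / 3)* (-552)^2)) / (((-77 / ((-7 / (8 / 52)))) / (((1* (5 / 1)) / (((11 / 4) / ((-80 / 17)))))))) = -8450457600 / 121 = -69838492.56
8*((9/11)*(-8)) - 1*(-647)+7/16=104733/176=595.07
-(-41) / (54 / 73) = 2993 / 54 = 55.43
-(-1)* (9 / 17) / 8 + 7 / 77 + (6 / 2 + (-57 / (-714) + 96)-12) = 913545 / 10472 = 87.24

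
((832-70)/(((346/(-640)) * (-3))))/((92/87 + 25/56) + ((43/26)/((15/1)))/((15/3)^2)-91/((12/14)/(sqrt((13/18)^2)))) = -5791443840000/926573836663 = -6.25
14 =14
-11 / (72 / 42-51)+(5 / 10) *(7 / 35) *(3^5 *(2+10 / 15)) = 22433 / 345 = 65.02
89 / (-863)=-89 / 863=-0.10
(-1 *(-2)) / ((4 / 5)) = 5 / 2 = 2.50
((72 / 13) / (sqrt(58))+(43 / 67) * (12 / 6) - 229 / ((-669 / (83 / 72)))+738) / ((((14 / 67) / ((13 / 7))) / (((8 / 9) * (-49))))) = -31032700985 / 108378 - 1072 * sqrt(58) / 29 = -286619.16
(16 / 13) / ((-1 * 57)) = -0.02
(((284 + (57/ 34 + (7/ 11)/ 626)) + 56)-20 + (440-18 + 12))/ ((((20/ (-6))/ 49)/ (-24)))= 78022706076/ 292655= 266603.02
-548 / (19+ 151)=-274 / 85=-3.22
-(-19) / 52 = 19 / 52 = 0.37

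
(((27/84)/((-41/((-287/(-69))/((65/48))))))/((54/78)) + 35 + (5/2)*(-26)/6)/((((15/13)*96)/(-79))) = -17100577/993600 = -17.21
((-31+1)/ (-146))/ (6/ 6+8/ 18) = 135/ 949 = 0.14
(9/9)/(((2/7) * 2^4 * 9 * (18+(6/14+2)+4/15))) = 245/208608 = 0.00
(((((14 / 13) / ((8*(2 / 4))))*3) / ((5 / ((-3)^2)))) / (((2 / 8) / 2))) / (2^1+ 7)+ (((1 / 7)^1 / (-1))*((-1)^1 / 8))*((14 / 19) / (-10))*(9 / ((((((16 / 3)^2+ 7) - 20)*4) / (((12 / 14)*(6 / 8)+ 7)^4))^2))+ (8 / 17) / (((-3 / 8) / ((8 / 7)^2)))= -8384168094972502854559 / 229879894567196590080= -36.47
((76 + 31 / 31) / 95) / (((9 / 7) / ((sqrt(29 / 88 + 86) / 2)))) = 49 * sqrt(167134) / 6840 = 2.93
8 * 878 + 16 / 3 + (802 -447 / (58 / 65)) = 1275487 / 174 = 7330.39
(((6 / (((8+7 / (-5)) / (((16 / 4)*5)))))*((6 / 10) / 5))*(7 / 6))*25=700 / 11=63.64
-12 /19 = -0.63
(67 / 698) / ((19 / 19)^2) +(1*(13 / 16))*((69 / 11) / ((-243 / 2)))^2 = 108780127 / 1108257876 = 0.10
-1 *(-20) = 20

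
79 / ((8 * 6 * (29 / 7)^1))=553 / 1392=0.40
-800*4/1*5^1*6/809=-96000/809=-118.67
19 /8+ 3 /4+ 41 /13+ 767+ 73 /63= 5074115 /6552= 774.44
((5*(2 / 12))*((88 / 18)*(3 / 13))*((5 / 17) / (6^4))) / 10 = 55 / 2577744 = 0.00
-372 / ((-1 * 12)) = 31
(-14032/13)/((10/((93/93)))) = -7016/65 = -107.94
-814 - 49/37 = -30167/37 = -815.32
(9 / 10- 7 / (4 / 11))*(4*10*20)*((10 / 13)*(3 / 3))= -146800 / 13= -11292.31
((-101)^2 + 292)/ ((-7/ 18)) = -26982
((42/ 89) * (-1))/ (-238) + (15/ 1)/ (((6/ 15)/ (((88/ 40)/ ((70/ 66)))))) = 1647699/ 21182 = 77.79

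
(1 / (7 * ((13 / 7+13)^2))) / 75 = 7 / 811200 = 0.00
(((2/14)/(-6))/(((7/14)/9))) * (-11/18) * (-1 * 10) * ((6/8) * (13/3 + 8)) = -2035/84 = -24.23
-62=-62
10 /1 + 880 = 890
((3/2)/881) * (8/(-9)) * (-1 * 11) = 44/2643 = 0.02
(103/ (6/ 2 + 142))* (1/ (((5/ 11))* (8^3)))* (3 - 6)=-3399/ 371200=-0.01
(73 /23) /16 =73 /368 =0.20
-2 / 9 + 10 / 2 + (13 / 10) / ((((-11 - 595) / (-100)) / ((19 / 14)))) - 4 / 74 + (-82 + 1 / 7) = -5168873 / 67266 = -76.84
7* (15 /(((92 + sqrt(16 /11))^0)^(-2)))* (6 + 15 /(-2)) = -315 /2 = -157.50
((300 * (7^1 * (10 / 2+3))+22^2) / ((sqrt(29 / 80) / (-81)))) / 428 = -48276 * sqrt(145) / 107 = -5432.90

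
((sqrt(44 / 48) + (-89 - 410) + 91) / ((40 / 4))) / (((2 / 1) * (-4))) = 51 / 10 - sqrt(33) / 480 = 5.09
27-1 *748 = -721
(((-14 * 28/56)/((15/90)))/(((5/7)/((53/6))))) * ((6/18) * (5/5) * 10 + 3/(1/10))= -51940/3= -17313.33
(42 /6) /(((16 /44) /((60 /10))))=231 /2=115.50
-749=-749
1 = 1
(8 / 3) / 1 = 8 / 3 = 2.67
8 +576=584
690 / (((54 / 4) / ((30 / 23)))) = 200 / 3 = 66.67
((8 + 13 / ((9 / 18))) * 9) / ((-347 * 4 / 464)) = -35496 / 347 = -102.29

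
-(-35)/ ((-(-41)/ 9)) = 315/ 41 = 7.68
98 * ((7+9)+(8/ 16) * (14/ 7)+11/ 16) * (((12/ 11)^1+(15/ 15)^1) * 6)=956823/ 44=21745.98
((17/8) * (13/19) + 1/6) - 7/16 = 1079/912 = 1.18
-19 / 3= -6.33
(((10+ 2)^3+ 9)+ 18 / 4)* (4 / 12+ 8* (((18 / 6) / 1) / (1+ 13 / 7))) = 152091 / 10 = 15209.10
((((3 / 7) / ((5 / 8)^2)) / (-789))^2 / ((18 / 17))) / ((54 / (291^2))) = 163791872 / 57194116875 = 0.00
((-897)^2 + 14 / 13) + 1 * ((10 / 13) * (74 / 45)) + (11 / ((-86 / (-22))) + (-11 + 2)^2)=4048421329 / 5031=804695.16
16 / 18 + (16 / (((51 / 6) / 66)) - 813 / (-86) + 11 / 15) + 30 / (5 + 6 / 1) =99896921 / 723690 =138.04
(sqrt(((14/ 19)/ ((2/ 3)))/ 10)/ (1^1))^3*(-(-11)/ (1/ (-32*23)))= -42504*sqrt(3990)/ 9025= -297.49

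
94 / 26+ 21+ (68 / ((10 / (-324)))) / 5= -416.02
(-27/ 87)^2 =81/ 841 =0.10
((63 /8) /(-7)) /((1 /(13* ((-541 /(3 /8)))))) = 21099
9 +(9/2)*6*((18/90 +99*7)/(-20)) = -46341/50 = -926.82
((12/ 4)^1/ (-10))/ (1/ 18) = -27/ 5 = -5.40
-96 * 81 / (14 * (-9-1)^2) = -972 / 175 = -5.55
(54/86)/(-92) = -27/3956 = -0.01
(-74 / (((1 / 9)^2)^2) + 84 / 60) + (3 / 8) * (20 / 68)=-485512.49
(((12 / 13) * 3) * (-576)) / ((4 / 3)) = -15552 / 13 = -1196.31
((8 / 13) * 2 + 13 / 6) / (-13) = -265 / 1014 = -0.26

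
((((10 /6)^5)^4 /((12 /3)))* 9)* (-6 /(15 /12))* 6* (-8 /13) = 610351562500000 /559607373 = 1090678.20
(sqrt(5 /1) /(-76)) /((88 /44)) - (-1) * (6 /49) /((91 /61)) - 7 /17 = -24991 /75803 - sqrt(5) /152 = -0.34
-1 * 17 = -17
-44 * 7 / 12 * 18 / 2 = -231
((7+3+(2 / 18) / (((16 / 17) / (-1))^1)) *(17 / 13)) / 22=24191 / 41184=0.59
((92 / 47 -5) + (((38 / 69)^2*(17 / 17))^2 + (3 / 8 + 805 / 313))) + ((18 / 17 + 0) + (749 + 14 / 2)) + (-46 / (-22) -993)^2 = 982657.88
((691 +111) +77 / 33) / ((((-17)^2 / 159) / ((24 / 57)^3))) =3446272 / 104329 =33.03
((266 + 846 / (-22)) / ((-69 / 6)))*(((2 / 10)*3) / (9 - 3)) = -2503 / 1265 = -1.98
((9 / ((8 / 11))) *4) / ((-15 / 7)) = -231 / 10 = -23.10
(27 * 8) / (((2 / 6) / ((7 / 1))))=4536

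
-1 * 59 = -59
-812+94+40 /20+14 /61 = -43662 /61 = -715.77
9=9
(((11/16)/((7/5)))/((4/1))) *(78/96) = 715/7168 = 0.10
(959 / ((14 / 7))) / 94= 959 / 188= 5.10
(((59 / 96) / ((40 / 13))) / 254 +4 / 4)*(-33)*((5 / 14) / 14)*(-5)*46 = 1234800655 / 6372352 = 193.77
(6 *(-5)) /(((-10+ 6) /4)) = 30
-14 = -14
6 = 6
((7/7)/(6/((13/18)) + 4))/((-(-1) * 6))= 13/960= 0.01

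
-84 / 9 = -28 / 3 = -9.33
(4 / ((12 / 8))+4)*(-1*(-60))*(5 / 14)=1000 / 7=142.86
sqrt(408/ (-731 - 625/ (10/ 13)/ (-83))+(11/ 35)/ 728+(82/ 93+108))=sqrt(100856785033699372470)/ 964951260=10.41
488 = 488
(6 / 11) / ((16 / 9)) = 0.31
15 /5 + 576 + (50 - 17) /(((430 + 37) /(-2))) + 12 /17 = 4601163 /7939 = 579.56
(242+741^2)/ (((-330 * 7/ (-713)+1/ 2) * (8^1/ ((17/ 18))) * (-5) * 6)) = -6658344083/ 11519280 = -578.02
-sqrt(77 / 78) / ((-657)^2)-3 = -3.00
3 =3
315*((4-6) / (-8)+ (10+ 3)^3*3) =8304975 / 4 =2076243.75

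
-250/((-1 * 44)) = 5.68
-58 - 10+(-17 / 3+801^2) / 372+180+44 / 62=1025285 / 558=1837.43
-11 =-11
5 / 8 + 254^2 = 516133 / 8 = 64516.62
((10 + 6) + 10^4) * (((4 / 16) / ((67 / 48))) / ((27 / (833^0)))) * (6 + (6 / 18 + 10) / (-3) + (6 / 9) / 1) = 1161856 / 5427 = 214.09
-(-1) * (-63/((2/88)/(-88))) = 243936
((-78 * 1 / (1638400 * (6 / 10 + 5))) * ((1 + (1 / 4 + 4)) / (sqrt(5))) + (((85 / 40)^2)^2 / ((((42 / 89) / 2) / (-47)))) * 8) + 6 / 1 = -349303831 / 10752 - 117 * sqrt(5) / 13107200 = -32487.34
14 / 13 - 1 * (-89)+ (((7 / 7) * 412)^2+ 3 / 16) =35325527 / 208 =169834.26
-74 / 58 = -37 / 29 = -1.28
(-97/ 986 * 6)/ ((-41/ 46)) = 0.66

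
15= 15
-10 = -10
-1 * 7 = -7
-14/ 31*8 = -112/ 31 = -3.61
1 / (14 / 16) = 8 / 7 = 1.14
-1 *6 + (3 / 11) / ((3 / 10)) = -56 / 11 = -5.09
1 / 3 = 0.33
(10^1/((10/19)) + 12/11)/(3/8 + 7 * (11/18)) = 15912/3685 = 4.32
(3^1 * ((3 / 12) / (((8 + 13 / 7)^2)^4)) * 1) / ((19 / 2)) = 5764801 / 6508112742762786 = 0.00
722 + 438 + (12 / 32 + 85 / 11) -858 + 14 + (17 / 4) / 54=385127 / 1188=324.18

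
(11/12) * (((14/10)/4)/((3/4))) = 77/180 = 0.43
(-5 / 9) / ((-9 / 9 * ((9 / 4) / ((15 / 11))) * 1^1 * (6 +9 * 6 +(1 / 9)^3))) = 2700 / 481151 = 0.01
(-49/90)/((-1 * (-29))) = -49/2610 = -0.02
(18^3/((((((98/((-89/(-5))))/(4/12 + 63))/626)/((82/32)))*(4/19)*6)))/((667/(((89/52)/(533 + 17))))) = 2972353293513/7477870400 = 397.49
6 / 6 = 1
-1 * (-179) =179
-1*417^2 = -173889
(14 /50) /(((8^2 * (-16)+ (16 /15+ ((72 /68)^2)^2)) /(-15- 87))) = 89450991 /3199928960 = 0.03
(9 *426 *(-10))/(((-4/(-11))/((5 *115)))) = -60625125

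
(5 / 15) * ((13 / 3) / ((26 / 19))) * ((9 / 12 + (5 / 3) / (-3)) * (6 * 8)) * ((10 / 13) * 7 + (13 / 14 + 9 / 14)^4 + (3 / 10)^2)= 686303123 / 6019650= 114.01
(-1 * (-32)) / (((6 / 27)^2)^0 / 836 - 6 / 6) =-26752 / 835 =-32.04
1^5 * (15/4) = 15/4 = 3.75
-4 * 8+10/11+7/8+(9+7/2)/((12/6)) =-2109/88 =-23.97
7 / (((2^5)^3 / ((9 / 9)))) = 7 / 32768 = 0.00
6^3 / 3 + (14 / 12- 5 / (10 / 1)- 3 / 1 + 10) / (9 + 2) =2399 / 33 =72.70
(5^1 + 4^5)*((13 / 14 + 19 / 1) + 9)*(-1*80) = -2381400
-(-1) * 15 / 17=15 / 17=0.88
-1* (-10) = 10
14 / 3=4.67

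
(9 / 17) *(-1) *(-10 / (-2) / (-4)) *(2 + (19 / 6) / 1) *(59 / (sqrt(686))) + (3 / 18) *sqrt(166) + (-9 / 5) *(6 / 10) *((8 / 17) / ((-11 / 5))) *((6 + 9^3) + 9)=sqrt(166) / 6 + 27435 *sqrt(14) / 13328 + 160704 / 935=181.73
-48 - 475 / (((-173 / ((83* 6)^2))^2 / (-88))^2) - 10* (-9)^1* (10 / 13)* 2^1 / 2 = -180899367467853897483185683884 / 11644685533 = -15534929385186163058.85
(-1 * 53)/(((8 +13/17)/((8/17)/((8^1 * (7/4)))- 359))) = 2264001/1043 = 2170.66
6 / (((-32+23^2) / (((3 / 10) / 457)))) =0.00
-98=-98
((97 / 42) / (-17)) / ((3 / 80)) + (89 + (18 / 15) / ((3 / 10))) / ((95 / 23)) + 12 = 3143209 / 101745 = 30.89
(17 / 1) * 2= 34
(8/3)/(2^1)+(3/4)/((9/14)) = 5/2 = 2.50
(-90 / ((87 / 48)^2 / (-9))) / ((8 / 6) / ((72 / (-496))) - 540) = -0.45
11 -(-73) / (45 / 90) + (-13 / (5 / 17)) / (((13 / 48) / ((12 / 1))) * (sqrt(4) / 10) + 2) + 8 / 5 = 3941509 / 28865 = 136.55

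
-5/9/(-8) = 5/72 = 0.07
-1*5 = -5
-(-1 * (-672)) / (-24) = 28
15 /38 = 0.39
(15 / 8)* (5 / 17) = 75 / 136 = 0.55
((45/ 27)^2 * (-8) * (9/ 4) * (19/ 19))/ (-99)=50/ 99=0.51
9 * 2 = 18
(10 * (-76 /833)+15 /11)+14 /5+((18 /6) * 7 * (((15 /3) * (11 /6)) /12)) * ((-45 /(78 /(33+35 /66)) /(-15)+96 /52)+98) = 278847855233 /171531360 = 1625.64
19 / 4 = 4.75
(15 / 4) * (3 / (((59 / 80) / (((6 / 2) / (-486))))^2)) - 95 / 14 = -241048655 / 35527086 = -6.78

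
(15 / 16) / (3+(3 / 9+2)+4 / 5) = 225 / 1472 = 0.15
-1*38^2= -1444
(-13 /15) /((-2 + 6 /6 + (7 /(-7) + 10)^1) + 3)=-13 /165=-0.08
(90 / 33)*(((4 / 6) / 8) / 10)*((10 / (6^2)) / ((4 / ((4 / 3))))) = 5 / 2376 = 0.00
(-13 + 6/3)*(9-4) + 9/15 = -272/5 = -54.40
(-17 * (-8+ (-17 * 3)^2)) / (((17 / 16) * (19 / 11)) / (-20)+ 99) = -155165120 / 348157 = -445.68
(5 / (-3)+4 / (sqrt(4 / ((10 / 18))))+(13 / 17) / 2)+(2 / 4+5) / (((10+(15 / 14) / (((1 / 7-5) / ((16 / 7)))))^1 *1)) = -81271 / 115260+2 *sqrt(5) / 3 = 0.79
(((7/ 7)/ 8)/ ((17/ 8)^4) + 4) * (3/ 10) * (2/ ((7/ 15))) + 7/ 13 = 43240261/ 7600411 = 5.69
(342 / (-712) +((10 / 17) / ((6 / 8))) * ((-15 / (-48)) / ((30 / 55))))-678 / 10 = -4618273 / 68085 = -67.83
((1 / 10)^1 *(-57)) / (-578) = 57 / 5780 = 0.01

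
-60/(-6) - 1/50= 499/50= 9.98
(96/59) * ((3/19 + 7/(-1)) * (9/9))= -12480/1121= -11.13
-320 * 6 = -1920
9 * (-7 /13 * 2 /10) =-63 /65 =-0.97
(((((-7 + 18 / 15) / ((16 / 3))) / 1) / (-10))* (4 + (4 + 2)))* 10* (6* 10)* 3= 3915 / 2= 1957.50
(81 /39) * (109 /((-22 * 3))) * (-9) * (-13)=-8829 /22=-401.32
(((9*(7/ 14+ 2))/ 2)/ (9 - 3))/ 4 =15/ 32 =0.47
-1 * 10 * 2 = -20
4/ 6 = 2/ 3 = 0.67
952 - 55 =897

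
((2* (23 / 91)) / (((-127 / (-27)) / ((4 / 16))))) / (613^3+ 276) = 621 / 5324232999722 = 0.00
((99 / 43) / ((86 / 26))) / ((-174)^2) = 143 / 6220036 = 0.00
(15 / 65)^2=9 / 169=0.05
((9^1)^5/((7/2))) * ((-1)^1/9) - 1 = -13129/7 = -1875.57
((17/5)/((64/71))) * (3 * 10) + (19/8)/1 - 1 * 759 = -20591/32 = -643.47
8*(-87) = -696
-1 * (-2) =2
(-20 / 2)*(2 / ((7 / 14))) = -40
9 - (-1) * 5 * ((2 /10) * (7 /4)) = 43 /4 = 10.75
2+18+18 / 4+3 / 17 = 839 / 34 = 24.68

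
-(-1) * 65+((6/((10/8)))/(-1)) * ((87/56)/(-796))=65.01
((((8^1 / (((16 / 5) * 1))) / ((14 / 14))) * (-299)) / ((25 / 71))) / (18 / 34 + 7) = -360893 / 1280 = -281.95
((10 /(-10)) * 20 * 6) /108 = -10 /9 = -1.11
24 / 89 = 0.27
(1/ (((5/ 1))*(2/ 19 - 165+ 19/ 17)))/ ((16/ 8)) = -0.00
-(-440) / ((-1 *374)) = -20 / 17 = -1.18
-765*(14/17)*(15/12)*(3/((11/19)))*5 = -448875/22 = -20403.41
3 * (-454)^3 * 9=-2526569928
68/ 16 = 17/ 4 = 4.25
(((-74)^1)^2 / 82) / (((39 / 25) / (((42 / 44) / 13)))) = 239575 / 76219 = 3.14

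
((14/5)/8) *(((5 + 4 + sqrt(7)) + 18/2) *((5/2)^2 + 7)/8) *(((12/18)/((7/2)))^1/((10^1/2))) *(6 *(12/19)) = 159 *sqrt(7)/1900 + 1431/950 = 1.73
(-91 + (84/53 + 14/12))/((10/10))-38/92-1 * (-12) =-280351/3657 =-76.66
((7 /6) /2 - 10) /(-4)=113 /48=2.35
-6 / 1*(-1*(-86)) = -516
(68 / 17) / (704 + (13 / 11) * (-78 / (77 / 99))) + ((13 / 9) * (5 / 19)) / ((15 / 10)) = 3009332 / 11563533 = 0.26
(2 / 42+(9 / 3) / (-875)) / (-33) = -116 / 86625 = -0.00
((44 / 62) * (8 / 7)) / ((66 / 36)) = 96 / 217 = 0.44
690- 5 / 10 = 1379 / 2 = 689.50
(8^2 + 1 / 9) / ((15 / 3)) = 577 / 45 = 12.82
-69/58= -1.19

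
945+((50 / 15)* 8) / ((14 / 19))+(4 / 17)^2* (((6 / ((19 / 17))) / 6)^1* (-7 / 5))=33274723 / 33915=981.12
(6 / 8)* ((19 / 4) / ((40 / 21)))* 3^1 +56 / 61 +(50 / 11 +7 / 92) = 110134943 / 9877120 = 11.15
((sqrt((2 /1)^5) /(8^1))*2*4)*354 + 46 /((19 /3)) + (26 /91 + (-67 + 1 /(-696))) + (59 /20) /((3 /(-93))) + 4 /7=-69579263 /462840 + 1416*sqrt(2)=1852.20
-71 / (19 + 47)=-71 / 66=-1.08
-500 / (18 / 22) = -5500 / 9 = -611.11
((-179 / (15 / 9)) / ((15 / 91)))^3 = -4321985145569 / 15625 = -276607049.32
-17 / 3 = -5.67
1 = 1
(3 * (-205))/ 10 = -123/ 2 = -61.50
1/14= 0.07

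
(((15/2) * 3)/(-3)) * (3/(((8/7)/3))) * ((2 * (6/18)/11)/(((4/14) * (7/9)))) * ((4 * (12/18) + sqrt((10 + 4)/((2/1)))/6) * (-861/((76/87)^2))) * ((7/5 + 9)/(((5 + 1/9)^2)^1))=1296975678453 * sqrt(7)/1075537408 + 1296975678453/67221088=22484.65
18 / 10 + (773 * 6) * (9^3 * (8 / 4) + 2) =33857409 / 5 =6771481.80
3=3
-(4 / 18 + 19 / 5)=-181 / 45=-4.02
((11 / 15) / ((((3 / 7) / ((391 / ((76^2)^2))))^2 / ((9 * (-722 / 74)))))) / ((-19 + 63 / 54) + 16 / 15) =82402859 / 28690706965823488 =0.00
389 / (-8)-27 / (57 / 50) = -10991 / 152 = -72.31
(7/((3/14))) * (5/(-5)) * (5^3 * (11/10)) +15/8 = -107755/24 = -4489.79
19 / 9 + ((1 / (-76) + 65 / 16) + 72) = 213847 / 2736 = 78.16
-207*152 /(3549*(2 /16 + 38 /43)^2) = -8.71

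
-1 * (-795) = 795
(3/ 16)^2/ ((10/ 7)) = 63/ 2560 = 0.02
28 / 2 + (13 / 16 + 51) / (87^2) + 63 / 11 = 26288687 / 1332144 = 19.73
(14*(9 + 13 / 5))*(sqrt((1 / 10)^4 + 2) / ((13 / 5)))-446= -446 + 203*sqrt(20001) / 325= -357.66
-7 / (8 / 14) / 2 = -49 / 8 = -6.12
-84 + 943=859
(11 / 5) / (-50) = -11 / 250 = -0.04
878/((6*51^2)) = 439/7803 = 0.06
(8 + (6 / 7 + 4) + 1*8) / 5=146 / 35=4.17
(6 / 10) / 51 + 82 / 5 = 279 / 17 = 16.41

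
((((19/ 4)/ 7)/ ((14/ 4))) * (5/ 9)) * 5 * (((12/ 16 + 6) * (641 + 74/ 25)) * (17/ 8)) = 15599931/ 3136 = 4974.47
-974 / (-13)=974 / 13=74.92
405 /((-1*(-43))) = 405 /43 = 9.42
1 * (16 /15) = 16 /15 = 1.07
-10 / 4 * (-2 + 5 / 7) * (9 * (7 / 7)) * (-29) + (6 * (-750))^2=283488255 / 14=20249161.07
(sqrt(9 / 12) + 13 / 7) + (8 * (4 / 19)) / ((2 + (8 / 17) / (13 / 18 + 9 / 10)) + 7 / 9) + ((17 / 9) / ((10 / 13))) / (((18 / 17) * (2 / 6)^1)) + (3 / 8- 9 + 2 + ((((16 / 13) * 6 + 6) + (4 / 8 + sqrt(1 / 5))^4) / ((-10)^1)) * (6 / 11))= -27 * sqrt(5) / 2750 + sqrt(3) / 2 + 181577579329 / 91405314000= 2.83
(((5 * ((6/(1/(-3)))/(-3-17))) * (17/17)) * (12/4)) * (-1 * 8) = -108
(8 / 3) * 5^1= 13.33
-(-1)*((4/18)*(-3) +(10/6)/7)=-0.43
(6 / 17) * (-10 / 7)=-60 / 119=-0.50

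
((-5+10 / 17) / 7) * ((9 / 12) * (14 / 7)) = -0.95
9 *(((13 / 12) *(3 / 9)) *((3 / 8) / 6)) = 13 / 64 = 0.20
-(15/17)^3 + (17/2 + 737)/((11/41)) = 300262353/108086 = 2777.99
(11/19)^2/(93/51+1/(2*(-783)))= 3221262/17518969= 0.18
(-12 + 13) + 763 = 764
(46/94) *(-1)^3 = -23/47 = -0.49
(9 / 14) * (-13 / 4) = -117 / 56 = -2.09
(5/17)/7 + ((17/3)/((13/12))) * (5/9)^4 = 5483965/10149867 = 0.54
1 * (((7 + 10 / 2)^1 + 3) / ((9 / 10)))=50 / 3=16.67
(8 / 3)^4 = 4096 / 81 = 50.57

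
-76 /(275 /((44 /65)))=-304 /1625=-0.19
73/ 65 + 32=2153/ 65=33.12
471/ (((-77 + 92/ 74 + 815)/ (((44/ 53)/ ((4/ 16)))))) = 383394/ 181207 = 2.12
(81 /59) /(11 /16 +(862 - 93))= 432 /242195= 0.00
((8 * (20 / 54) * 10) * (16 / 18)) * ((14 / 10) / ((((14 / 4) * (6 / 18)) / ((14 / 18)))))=24.58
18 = 18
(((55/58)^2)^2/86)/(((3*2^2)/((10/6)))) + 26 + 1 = 27.00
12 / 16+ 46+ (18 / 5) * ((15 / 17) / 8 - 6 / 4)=7097 / 170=41.75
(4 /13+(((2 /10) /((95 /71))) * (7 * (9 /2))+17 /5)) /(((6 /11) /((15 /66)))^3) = 519695 /853632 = 0.61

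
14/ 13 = 1.08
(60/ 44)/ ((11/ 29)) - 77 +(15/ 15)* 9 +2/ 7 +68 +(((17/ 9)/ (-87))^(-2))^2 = 318369043800614/ 70742287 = 4500406.44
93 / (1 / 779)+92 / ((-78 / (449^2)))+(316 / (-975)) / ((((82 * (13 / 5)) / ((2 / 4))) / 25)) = -3436897924 / 20787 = -165338.81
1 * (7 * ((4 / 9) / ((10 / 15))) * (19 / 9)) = 266 / 27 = 9.85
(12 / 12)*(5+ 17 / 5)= 42 / 5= 8.40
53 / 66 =0.80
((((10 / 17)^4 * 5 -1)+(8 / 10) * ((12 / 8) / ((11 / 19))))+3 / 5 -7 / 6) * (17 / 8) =30448007 / 12970320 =2.35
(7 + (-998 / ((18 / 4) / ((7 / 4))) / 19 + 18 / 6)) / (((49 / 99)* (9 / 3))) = -19613 / 2793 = -7.02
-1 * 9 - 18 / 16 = -81 / 8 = -10.12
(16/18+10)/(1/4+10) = 392/369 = 1.06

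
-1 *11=-11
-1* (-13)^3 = 2197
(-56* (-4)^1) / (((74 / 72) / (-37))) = -8064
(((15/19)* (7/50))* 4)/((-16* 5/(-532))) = 147/50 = 2.94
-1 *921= -921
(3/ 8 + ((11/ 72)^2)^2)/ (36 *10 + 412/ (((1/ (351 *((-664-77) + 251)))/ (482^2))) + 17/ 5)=-0.00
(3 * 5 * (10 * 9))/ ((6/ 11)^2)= 9075/ 2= 4537.50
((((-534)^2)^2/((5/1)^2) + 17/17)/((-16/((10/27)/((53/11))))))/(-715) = 6254918797/286200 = 21855.06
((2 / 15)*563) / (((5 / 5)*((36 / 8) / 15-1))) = -2252 / 21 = -107.24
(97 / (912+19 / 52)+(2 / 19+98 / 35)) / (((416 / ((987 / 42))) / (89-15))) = 12.59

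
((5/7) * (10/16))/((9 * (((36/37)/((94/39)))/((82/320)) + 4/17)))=30302075/1106096544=0.03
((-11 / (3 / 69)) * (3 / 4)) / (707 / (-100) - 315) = 18975 / 32207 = 0.59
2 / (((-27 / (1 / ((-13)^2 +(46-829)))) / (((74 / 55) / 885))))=0.00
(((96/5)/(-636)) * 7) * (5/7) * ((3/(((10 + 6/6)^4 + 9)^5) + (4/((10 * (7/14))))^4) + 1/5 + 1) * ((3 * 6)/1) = -9775716453005211000027/2235342165795488281250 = -4.37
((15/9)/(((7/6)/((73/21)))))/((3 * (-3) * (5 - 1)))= -365/2646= -0.14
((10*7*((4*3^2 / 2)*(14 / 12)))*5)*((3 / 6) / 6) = 1225 / 2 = 612.50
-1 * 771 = -771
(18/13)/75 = 6/325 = 0.02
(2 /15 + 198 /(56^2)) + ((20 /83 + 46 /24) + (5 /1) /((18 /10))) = 30054749 /5856480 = 5.13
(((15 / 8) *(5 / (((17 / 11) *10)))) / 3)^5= 503284375 / 1488827973632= 0.00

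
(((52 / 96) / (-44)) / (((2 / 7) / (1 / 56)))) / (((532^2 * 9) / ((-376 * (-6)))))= -611 / 896620032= -0.00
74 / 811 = 0.09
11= 11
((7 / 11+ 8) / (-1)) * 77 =-665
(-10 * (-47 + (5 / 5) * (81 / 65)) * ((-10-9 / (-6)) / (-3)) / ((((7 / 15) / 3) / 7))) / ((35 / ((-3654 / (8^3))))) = -19793457 / 1664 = -11895.11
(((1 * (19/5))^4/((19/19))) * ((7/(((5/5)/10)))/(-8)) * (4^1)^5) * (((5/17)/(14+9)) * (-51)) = 700605696/575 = 1218444.69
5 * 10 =50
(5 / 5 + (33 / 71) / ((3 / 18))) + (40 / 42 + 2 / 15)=12113 / 2485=4.87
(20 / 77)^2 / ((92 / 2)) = 200 / 136367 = 0.00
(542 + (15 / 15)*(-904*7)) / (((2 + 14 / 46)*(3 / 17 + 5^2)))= -1131163 / 11342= -99.73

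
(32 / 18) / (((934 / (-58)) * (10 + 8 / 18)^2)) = -1044 / 1031603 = -0.00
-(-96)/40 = 12/5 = 2.40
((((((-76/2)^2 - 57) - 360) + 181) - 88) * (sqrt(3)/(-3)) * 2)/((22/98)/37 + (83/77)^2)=-15356110 * sqrt(3)/24021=-1107.26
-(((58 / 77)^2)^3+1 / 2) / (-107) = 284559765177 / 44602389339046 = 0.01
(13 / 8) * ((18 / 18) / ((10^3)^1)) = 0.00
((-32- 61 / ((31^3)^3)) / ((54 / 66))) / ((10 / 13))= -40329237002413073 / 793188664820130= -50.84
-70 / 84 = -5 / 6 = -0.83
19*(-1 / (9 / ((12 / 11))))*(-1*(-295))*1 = -22420 / 33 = -679.39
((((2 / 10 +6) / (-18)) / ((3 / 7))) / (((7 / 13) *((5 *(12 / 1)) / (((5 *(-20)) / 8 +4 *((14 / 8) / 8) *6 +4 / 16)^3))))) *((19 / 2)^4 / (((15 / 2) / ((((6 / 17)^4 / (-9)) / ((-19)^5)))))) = 138229 / 21423136500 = 0.00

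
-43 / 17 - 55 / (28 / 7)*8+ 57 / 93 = -58980 / 527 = -111.92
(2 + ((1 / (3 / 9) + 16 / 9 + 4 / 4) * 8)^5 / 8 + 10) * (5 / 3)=7786582118300 / 177147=43955483.97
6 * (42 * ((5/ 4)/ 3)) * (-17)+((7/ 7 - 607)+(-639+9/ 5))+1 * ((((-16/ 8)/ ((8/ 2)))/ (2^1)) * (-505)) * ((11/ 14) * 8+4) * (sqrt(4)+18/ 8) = 174351/ 70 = 2490.73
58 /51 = 1.14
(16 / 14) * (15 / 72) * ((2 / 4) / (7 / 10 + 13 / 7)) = 25 / 537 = 0.05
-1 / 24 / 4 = -1 / 96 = -0.01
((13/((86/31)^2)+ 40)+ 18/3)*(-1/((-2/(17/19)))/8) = 5996053/2248384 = 2.67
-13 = -13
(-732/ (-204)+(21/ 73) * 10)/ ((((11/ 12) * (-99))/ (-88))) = 256736/ 40953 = 6.27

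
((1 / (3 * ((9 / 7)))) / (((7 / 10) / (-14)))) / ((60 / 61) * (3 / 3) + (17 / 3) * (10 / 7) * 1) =-5978 / 10467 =-0.57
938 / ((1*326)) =2.88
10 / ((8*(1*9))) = 0.14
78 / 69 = 26 / 23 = 1.13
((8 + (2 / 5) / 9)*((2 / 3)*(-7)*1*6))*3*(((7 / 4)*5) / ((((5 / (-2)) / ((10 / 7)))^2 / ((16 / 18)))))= -46336 / 27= -1716.15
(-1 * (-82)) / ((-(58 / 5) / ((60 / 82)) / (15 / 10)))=-225 / 29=-7.76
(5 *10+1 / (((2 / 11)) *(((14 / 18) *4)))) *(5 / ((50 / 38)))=55081 / 280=196.72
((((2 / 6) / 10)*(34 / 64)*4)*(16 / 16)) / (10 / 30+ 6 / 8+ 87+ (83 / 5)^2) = 85 / 436372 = 0.00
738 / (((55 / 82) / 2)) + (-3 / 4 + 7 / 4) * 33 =122847 / 55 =2233.58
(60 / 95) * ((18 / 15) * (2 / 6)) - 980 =-93076 / 95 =-979.75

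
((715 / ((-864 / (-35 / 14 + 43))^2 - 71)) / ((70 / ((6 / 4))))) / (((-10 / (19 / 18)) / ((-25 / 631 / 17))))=40755 / 4153322768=0.00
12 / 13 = 0.92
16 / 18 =8 / 9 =0.89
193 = 193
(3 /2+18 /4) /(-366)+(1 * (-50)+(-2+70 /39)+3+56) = 20884 /2379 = 8.78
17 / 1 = 17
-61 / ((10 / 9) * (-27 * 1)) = 61 / 30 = 2.03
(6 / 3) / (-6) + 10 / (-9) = -13 / 9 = -1.44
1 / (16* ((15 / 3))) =1 / 80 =0.01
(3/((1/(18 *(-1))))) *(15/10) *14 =-1134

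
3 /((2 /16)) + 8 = 32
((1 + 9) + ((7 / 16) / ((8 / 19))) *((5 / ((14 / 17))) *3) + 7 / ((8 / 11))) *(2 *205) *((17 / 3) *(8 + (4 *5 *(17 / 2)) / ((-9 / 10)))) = -13998140255 / 864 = -16201551.22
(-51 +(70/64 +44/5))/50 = -6577/8000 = -0.82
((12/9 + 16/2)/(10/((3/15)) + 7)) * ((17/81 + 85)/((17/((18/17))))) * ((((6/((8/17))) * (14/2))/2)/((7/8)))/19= 22736/9747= 2.33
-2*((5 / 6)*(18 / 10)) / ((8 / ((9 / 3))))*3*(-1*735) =19845 / 8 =2480.62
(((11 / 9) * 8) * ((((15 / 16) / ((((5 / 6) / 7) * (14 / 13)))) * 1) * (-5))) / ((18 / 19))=-13585 / 36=-377.36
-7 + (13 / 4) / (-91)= -197 / 28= -7.04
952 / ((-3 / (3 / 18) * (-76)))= 119 / 171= 0.70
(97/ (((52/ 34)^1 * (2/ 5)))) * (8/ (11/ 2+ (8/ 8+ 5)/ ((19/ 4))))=626620/ 3341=187.55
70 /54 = 35 /27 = 1.30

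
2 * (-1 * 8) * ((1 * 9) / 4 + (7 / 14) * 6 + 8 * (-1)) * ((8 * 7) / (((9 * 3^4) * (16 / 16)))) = 2464 / 729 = 3.38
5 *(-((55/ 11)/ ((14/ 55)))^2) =-378125/ 196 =-1929.21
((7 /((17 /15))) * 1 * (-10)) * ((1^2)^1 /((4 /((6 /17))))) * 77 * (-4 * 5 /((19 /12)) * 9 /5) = 9541.21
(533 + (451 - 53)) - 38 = 893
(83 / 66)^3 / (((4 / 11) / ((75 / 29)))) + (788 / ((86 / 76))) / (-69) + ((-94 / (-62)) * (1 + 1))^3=31.93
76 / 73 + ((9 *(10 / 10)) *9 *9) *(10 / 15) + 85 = 41759 / 73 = 572.04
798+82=880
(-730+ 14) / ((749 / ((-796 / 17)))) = 569936 / 12733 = 44.76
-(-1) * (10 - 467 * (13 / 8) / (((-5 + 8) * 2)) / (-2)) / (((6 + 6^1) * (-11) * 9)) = -7031 / 114048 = -0.06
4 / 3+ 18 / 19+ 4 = 358 / 57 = 6.28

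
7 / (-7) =-1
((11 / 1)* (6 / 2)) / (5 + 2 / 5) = 55 / 9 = 6.11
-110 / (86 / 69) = -3795 / 43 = -88.26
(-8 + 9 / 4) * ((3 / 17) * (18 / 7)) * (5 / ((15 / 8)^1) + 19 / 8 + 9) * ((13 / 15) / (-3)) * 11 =1108393 / 9520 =116.43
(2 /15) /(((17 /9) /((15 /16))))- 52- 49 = -13727 /136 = -100.93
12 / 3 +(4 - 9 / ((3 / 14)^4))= -38344 / 9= -4260.44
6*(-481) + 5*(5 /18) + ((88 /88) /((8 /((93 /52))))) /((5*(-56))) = -3023996357 /1048320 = -2884.61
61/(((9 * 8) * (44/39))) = 793/1056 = 0.75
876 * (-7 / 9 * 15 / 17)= -10220 / 17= -601.18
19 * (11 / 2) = 104.50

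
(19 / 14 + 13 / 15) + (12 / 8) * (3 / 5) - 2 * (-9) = 2218 / 105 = 21.12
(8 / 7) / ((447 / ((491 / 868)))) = 982 / 678993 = 0.00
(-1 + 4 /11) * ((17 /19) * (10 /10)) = -119 /209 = -0.57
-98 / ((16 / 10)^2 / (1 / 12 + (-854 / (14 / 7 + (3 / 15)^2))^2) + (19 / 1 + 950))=-4467062624150 / 44169221918931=-0.10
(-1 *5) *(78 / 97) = -390 / 97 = -4.02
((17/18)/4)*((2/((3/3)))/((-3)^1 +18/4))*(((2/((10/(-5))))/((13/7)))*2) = -119/351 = -0.34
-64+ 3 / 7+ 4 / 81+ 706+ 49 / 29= 10592048 / 16443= 644.17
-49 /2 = -24.50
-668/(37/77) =-51436/37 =-1390.16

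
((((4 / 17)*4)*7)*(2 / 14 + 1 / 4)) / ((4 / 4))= 44 / 17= 2.59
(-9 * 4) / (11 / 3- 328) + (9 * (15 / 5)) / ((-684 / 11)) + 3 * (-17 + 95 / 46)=-76753137 / 1700804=-45.13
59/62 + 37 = 2353/62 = 37.95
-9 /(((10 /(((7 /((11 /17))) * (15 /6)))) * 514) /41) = -43911 /22616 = -1.94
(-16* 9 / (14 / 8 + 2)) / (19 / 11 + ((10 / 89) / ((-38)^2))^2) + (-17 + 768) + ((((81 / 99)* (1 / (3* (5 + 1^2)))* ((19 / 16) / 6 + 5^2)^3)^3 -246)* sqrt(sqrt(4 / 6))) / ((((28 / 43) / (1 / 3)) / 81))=95289776016679 / 130754534985 + 121952580133345313091723538642033* 2^(1 / 4)* 3^(3 / 4) / 22941650627899315716096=14410026956.77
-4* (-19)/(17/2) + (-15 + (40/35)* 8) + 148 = 17979/119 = 151.08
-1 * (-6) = 6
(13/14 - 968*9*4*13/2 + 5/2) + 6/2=-1585539/7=-226505.57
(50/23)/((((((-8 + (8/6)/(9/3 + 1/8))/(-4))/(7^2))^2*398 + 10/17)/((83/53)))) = 476410921875/165470640203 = 2.88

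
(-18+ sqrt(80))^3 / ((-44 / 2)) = 5076 / 11- 2104 *sqrt(5) / 11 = 33.76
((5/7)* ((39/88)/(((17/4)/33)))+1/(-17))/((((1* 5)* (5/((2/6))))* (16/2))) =571/142800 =0.00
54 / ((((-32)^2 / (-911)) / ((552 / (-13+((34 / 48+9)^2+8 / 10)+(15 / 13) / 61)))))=-60564332205 / 187436237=-323.12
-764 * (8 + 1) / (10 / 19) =-13064.40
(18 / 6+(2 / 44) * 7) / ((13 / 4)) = 146 / 143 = 1.02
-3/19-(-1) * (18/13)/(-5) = -537/1235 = -0.43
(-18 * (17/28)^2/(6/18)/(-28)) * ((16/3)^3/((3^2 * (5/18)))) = 73984/1715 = 43.14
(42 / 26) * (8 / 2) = 84 / 13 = 6.46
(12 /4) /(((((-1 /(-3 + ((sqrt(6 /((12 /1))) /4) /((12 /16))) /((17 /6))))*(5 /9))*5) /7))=567 /25 - 189*sqrt(2) /425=22.05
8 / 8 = 1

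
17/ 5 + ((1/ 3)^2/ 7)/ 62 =66407/ 19530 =3.40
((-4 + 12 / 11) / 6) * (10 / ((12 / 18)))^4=-270000 / 11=-24545.45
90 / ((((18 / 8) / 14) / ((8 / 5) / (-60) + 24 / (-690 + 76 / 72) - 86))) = -8964889024 / 186015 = -48194.44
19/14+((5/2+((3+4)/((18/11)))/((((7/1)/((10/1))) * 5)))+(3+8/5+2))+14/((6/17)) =16174/315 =51.35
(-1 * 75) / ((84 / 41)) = -1025 / 28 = -36.61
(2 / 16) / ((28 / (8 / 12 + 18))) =1 / 12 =0.08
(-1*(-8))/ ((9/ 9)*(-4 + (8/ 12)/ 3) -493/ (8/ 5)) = -576/ 22457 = -0.03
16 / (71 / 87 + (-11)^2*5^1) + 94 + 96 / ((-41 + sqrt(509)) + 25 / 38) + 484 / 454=885300537072772 / 9661697903183 - 138624*sqrt(509) / 1615093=89.69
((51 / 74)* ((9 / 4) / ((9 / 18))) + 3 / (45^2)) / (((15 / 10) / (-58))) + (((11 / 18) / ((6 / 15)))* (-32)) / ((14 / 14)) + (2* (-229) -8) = -47567267 / 74925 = -634.87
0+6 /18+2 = 7 /3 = 2.33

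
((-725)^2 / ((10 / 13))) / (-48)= -1366625 / 96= -14235.68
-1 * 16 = -16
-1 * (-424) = 424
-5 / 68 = -0.07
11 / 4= 2.75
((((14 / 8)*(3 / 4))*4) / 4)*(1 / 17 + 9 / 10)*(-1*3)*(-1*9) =92421 / 2720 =33.98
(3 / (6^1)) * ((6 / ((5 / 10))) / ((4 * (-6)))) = -1 / 4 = -0.25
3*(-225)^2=151875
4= 4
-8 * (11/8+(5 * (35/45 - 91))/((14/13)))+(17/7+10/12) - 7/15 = 2106031/630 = 3342.91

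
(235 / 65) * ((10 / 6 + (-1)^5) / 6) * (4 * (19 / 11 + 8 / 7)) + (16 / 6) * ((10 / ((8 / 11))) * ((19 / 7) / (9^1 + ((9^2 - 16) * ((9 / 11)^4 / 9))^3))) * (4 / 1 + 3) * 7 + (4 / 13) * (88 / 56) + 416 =108110785569958564427 / 202163772583944171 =534.77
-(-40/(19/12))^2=-230400/361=-638.23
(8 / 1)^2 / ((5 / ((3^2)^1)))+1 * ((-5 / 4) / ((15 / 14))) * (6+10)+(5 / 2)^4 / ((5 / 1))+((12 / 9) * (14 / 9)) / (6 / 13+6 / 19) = 107.01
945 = 945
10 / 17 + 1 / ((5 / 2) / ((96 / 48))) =118 / 85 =1.39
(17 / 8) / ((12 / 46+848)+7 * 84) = 0.00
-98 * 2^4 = -1568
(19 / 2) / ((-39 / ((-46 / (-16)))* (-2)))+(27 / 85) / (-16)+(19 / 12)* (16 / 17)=64373 / 35360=1.82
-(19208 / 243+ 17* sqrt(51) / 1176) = -19208 / 243 -17* sqrt(51) / 1176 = -79.15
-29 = -29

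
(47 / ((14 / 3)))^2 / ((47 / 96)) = 207.18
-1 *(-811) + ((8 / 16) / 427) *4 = 346299 / 427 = 811.00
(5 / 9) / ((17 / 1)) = 0.03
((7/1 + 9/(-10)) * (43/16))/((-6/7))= -18361/960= -19.13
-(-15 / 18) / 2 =5 / 12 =0.42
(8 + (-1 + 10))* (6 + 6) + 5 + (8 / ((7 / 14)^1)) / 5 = 1061 / 5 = 212.20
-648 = -648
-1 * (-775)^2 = -600625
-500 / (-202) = 250 / 101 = 2.48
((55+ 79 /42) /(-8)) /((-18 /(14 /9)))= 2389 /3888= 0.61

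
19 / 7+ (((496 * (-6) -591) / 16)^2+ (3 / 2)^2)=89073319 / 1792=49706.09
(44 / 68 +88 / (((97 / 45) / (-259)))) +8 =-17421621 / 1649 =-10564.96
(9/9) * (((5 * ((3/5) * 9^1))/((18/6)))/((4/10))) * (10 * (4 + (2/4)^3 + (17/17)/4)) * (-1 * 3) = -23625/8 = -2953.12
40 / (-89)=-40 / 89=-0.45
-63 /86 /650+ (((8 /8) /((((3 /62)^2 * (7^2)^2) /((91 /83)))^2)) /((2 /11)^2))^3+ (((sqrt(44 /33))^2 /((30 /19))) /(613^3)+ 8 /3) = 15261531599443928080900957707340105835744276029 /3643187830584622694453144300025363373256028300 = 4.19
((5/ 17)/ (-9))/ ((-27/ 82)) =410/ 4131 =0.10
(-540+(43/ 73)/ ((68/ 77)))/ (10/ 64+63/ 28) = -21417992/ 95557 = -224.14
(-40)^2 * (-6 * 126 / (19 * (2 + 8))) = -120960 / 19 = -6366.32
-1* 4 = -4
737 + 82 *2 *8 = 2049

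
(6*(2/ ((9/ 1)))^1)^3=64/ 27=2.37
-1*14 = -14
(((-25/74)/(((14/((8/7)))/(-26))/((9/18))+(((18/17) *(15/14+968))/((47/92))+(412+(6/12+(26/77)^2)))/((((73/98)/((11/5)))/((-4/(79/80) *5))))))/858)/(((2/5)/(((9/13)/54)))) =575979125/6609599175344292972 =0.00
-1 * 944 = -944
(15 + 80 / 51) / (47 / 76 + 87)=64220 / 339609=0.19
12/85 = 0.14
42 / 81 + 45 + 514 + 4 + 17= 15674 / 27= 580.52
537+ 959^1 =1496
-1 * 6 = -6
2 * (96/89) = 192/89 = 2.16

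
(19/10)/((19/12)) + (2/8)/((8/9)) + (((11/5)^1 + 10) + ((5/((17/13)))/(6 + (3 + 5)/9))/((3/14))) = 1372003/84320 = 16.27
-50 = -50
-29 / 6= -4.83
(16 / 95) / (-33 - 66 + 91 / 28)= -64 / 36385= -0.00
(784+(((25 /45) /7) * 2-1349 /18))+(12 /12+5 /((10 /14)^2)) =720.01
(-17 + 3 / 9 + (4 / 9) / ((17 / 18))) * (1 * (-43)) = 35518 / 51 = 696.43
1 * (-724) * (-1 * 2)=1448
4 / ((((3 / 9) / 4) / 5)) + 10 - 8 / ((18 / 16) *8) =2242 / 9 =249.11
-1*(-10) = 10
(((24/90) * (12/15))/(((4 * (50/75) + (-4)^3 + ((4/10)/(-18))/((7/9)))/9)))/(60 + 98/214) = -107856/208398835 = -0.00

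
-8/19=-0.42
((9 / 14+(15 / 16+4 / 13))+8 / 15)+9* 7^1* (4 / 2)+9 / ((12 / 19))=3115943 / 21840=142.67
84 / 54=14 / 9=1.56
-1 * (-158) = 158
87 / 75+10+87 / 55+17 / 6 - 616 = -990701 / 1650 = -600.42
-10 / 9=-1.11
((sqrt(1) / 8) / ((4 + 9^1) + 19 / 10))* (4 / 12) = 0.00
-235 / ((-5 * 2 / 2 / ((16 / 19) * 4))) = 3008 / 19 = 158.32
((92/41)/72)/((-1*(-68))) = 23/50184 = 0.00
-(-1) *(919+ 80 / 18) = 8311 / 9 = 923.44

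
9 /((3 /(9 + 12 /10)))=30.60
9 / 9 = 1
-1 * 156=-156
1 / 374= 0.00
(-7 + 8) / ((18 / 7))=7 / 18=0.39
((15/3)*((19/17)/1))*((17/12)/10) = 19/24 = 0.79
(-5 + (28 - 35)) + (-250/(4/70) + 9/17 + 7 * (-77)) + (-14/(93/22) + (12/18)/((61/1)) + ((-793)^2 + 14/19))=381086558192/610793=623920.97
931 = 931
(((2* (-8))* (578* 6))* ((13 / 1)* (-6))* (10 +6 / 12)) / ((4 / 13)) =147695184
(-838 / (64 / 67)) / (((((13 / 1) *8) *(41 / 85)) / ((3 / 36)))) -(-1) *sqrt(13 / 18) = -2386205 / 1637376 + sqrt(26) / 6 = -0.61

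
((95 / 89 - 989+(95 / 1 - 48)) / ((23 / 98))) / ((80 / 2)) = -100.23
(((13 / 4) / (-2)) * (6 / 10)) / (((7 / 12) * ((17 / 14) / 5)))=-117 / 17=-6.88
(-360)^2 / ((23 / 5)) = 648000 / 23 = 28173.91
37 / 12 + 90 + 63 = 1873 / 12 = 156.08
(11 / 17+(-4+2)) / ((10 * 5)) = -0.03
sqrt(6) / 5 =0.49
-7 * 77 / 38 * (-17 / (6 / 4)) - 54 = 6085 / 57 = 106.75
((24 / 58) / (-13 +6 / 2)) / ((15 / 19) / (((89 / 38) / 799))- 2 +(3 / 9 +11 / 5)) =-801 / 5223799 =-0.00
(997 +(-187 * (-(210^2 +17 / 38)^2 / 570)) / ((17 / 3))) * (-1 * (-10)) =30892262329299 / 27436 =1125975445.74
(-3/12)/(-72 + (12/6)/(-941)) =941/271016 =0.00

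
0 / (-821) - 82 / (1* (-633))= 82 / 633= 0.13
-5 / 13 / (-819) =5 / 10647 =0.00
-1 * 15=-15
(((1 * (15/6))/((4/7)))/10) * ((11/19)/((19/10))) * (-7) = -2695/2888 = -0.93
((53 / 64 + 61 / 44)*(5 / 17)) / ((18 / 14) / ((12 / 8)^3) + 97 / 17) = 0.11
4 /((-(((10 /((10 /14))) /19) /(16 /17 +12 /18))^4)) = -1473023997124 /16243247601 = -90.69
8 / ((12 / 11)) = 22 / 3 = 7.33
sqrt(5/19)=0.51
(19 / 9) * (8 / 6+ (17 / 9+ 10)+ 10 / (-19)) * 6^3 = 17368 / 3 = 5789.33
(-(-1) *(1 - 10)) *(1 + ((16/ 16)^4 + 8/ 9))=-26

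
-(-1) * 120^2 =14400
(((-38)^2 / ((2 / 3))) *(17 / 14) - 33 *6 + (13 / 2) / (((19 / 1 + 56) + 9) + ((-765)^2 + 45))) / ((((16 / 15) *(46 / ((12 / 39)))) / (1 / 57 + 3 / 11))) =4.43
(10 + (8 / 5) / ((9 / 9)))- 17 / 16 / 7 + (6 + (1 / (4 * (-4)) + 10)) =1917 / 70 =27.39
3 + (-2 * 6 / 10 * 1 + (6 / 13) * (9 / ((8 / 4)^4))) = 1071 / 520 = 2.06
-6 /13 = -0.46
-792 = -792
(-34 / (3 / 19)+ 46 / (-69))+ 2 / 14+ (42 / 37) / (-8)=-223775 / 1036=-216.00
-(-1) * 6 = 6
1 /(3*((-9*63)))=-1 /1701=-0.00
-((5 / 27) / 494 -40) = 533515 / 13338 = 40.00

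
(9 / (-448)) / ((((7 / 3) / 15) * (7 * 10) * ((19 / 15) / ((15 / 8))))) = -18225 / 6673408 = -0.00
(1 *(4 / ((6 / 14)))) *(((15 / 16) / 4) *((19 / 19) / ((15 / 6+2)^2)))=35 / 324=0.11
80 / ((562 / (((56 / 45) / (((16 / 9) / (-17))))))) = -476 / 281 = -1.69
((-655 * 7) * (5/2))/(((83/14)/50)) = -8023750/83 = -96671.69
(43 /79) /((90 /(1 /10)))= 43 /71100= 0.00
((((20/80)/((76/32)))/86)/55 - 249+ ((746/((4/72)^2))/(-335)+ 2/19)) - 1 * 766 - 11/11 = -275299589/158455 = -1737.40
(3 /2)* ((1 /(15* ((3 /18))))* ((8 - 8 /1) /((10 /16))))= 0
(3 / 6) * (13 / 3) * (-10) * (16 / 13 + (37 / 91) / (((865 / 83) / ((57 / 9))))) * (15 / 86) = -1744945 / 312438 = -5.58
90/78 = 1.15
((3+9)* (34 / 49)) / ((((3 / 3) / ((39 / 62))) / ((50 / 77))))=397800 / 116963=3.40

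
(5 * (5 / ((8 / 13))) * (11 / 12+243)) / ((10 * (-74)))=-13.39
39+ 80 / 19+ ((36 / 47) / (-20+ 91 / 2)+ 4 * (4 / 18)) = 6029363 / 136629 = 44.13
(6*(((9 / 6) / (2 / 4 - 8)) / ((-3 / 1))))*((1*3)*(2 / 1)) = 2.40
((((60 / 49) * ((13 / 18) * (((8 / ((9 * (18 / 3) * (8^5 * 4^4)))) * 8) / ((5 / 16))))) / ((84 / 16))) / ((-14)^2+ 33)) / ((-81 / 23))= -299 / 3166291150848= -0.00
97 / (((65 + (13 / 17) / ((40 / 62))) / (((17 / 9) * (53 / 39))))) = 29714980 / 7898553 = 3.76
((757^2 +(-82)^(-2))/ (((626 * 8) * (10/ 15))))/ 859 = 11559544431/ 57851574656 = 0.20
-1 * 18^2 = -324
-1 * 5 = -5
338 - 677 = -339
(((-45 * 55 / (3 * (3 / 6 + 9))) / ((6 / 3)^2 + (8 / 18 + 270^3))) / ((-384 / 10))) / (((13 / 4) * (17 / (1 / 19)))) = 2475 / 22612748797184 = 0.00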